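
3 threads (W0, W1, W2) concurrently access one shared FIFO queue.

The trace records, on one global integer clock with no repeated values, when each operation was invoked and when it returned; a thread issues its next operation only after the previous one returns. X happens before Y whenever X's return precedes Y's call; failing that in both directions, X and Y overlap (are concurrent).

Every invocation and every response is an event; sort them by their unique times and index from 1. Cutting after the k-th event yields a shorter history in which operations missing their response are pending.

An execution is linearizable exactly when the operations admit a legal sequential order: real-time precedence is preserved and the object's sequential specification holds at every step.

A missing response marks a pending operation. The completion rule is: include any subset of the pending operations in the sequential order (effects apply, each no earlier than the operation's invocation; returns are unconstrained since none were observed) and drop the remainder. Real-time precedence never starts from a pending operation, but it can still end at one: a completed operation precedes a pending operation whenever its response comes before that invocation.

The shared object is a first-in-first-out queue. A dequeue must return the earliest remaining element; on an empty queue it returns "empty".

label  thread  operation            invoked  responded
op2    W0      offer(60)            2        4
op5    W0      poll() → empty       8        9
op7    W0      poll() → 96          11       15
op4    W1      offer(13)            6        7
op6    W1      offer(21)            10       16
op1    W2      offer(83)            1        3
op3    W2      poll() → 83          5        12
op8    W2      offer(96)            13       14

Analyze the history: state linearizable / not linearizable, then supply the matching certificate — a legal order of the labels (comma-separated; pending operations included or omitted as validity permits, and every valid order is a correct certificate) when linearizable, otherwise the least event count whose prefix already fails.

already the first 9 events (up to op5's response at time 9) admit no linearization; the first 8 still do
2 orders of the 4 completed FIFO queue ops respect real time; none is legal
include/drop combinations of the 1 pending operation (op3) were all tried; none helps
for example op1, op2, op4, op5 (pending dropped) fails at step 4: op5 poll() → empty is not legal there
for example op2, op1, op4, op5 (pending dropped) fails at step 4: op5 poll() → empty is not legal there

not linearizable — minimal violating prefix: 9 events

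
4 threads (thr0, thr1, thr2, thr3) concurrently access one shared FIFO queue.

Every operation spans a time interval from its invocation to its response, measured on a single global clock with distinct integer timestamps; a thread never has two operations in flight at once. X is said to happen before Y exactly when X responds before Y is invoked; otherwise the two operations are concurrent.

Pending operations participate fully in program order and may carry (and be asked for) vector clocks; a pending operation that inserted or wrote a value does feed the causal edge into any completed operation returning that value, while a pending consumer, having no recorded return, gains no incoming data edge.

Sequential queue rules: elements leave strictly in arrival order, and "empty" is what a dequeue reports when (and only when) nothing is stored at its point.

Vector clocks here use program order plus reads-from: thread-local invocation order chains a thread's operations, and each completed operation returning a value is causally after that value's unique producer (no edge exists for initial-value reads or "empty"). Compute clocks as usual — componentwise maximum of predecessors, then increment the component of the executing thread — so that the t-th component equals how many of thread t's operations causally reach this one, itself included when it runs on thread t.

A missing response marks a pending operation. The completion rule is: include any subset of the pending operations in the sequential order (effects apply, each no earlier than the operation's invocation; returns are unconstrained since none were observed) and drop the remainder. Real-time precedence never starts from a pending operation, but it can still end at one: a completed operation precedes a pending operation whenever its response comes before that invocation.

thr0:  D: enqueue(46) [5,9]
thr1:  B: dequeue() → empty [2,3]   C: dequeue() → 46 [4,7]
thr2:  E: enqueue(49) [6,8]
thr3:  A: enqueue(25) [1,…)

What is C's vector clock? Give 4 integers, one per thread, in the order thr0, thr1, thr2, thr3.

A, invoked 1, has no incoming edges; only thr3's bump applies → (0, 0, 0, 1)
E, invoked 6, has no incoming edges; only thr2's bump applies → (0, 0, 1, 0)
B, invoked 2, has no incoming edges; only thr1's bump applies → (0, 1, 0, 0)
D, invoked 5, has no incoming edges; only thr0's bump applies → (1, 0, 0, 0)
C (invocation 4): componentwise max over VC(B)=(0, 1, 0, 0), VC(D)=(1, 0, 0, 0), +1 at thr1, giving (1, 2, 0, 0)
target: VC(C) = (1, 2, 0, 0)

(1, 2, 0, 0)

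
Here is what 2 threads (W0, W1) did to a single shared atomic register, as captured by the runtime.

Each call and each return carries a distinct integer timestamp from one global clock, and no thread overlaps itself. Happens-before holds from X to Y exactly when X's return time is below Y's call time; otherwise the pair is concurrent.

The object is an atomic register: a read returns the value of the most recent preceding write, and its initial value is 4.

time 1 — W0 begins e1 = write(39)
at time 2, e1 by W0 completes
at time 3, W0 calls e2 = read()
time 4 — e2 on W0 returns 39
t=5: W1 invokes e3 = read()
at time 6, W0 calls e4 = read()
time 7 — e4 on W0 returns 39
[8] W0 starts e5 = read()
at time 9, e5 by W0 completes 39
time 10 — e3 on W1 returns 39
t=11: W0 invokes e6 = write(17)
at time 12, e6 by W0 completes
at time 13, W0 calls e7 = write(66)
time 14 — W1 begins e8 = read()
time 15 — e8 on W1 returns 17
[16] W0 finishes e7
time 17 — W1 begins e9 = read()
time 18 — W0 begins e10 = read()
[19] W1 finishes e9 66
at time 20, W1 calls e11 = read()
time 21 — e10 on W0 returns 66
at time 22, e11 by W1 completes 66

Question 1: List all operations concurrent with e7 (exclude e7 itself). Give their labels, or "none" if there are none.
e7 runs from 13 to 16; window-overlapping ops are concurrent
e1 [1,2]: before
e2 [3,4]: before
e3 [5,10]: before
e4 [6,7]: before
e5 [8,9]: before
e6 [11,12]: before
e8 [14,15]: concurrent
e9 [17,19]: after
e10 [18,21]: after
e11 [20,22]: after

e8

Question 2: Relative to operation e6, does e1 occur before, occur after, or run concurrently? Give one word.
e1 spans [1,2], e6 spans [11,12]
resp(e1)=2 < inv(e6)=11

before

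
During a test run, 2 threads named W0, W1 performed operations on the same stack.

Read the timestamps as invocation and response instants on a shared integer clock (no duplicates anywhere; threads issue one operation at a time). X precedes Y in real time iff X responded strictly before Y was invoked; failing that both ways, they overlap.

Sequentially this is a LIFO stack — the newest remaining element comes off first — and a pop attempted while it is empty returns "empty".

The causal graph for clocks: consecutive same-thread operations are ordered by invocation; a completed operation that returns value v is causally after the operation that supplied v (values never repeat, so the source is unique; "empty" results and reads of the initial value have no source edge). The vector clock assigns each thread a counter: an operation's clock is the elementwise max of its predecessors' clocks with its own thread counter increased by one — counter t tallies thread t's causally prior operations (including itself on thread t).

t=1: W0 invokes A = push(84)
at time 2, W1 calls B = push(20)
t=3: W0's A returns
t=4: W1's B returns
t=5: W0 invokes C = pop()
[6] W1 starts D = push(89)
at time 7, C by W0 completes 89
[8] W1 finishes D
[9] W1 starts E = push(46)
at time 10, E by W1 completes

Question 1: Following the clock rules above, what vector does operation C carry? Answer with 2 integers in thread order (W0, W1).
Answer: (2, 2)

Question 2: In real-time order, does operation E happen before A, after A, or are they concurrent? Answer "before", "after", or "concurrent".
Answer: after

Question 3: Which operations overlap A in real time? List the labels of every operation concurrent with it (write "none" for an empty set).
Answer: B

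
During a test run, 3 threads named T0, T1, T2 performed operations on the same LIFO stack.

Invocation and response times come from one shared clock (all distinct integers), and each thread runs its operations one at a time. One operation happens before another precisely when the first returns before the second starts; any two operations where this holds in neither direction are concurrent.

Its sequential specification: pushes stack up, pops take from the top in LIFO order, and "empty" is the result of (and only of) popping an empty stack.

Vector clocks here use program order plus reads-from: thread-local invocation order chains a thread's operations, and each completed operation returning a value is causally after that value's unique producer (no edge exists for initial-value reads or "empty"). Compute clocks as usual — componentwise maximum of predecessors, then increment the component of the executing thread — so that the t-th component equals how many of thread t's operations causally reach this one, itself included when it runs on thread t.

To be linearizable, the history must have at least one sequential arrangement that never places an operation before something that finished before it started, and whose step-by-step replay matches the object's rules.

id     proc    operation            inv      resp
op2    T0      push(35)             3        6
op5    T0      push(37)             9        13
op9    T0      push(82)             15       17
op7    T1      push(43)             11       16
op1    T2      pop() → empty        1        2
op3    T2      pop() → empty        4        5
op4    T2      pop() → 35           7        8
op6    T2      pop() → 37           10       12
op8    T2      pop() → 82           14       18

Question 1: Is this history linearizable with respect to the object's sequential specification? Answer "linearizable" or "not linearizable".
a witness: op1, op3, op2, op4, op5, op6, op7, op9, op8
1. op1 pop() → empty, leaving stack <>
2. op3 pop() → empty, leaving stack <>
3. op2 push(35), leaving stack <35>
4. op4 pop() → 35, leaving stack <>
5. op5 push(37), leaving stack <37>
6. op6 pop() → 37, leaving stack <>
7. op7 push(43), leaving stack <43>
8. op9 push(82), leaving stack <43,82>
9. op8 pop() → 82, leaving stack <43>

linearizable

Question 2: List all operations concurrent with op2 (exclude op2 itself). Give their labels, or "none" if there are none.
Answer: op3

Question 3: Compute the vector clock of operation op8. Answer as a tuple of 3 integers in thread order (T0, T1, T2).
Answer: (3, 0, 5)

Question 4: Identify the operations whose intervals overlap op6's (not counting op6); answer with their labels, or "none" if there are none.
Answer: op5, op7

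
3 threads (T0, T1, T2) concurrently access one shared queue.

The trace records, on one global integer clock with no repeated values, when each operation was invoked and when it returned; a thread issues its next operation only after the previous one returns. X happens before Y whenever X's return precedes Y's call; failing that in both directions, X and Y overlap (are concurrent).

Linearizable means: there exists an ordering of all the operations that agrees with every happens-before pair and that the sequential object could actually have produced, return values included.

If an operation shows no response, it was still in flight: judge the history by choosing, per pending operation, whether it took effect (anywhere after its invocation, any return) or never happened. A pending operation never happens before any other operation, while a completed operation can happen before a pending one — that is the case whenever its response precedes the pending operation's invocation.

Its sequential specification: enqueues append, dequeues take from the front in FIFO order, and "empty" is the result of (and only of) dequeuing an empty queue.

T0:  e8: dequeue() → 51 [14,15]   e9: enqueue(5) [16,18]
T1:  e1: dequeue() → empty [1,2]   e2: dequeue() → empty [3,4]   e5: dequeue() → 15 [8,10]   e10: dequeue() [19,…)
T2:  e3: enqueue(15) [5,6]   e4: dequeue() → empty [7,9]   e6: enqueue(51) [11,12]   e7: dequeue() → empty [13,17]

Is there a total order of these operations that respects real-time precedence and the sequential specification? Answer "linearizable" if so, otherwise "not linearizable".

linearizable

witness order: e1, e2, e3, e5, e4, e6, e8, e7, e9
after step 1 (e1 dequeue() → empty): queue <>
after step 2 (e2 dequeue() → empty): queue <>
after step 3 (e3 enqueue(15)): queue <15>
after step 4 (e5 dequeue() → 15): queue <>
after step 5 (e4 dequeue() → empty): queue <>
after step 6 (e6 enqueue(51)): queue <51>
after step 7 (e8 dequeue() → 51): queue <>
after step 8 (e7 dequeue() → empty): queue <>
after step 9 (e9 enqueue(5)): queue <5>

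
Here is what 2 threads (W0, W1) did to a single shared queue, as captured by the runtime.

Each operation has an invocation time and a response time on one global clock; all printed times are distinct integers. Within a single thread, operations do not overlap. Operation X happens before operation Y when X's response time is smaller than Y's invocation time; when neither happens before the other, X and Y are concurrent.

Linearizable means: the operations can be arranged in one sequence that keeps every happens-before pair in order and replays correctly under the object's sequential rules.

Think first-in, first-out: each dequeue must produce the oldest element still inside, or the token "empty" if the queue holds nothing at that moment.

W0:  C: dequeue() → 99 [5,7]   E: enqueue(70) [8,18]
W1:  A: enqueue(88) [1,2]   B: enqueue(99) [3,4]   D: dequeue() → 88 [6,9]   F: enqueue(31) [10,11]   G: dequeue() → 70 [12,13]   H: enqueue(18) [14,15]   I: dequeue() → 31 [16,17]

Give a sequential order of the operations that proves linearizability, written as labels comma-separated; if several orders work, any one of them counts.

after step 1 (A enqueue(88)): queue <88>
after step 2 (B enqueue(99)): queue <88,99>
after step 3 (D dequeue() → 88): queue <99>
after step 4 (C dequeue() → 99): queue <>
after step 5 (E enqueue(70)): queue <70>
after step 6 (F enqueue(31)): queue <70,31>
after step 7 (G dequeue() → 70): queue <31>
after step 8 (H enqueue(18)): queue <31,18>
after step 9 (I dequeue() → 31): queue <18>

A, B, D, C, E, F, G, H, I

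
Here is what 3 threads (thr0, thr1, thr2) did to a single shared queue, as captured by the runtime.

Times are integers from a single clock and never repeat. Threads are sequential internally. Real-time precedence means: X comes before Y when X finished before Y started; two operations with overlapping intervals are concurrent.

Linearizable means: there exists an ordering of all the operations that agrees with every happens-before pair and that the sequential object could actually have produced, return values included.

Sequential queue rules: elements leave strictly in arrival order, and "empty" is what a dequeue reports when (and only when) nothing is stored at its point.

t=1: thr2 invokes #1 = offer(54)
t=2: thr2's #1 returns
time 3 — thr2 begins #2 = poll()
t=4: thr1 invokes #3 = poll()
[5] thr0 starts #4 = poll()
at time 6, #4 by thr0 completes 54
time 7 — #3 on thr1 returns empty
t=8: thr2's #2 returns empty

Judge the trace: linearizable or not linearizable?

one valid linearization: #1, #4, #2, #3
step 1: #1 offer(54) — queue <54>
step 2: #4 poll() → 54 — queue <>
step 3: #2 poll() → empty — queue <>
step 4: #3 poll() → empty — queue <>

linearizable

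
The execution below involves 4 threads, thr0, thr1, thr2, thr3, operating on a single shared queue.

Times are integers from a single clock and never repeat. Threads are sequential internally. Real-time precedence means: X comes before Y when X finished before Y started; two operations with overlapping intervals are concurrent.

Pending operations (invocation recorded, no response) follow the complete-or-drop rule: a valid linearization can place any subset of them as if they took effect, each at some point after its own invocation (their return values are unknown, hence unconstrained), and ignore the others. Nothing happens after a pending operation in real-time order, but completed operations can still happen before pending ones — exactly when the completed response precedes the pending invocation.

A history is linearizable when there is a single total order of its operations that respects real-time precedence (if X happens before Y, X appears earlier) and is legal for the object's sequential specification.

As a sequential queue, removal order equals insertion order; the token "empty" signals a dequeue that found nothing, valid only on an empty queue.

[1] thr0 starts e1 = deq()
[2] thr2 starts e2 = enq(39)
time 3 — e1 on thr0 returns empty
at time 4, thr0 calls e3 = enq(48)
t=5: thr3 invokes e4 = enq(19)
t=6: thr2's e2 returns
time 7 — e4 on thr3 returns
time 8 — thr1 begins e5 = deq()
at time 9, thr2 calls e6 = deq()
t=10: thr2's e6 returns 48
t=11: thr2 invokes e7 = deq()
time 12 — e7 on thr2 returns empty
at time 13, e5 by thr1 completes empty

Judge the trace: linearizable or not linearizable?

not linearizable

the violation lands at event 12, e7's response at time 12: events 1..11 linearize, events 1..12 do not
3 orders of the 5 completed queue ops respect real time; none is legal
no escape via the 2 pending operations (e3, e5): every completion choice fails
take e1, e2, e4, e6, e7 (pending dropped): step 4 already fails, because e6 deq() → 48 cannot occur there
take e1, e4, e2, e6, e7 (pending dropped): step 4 already fails, because e6 deq() → 48 cannot occur there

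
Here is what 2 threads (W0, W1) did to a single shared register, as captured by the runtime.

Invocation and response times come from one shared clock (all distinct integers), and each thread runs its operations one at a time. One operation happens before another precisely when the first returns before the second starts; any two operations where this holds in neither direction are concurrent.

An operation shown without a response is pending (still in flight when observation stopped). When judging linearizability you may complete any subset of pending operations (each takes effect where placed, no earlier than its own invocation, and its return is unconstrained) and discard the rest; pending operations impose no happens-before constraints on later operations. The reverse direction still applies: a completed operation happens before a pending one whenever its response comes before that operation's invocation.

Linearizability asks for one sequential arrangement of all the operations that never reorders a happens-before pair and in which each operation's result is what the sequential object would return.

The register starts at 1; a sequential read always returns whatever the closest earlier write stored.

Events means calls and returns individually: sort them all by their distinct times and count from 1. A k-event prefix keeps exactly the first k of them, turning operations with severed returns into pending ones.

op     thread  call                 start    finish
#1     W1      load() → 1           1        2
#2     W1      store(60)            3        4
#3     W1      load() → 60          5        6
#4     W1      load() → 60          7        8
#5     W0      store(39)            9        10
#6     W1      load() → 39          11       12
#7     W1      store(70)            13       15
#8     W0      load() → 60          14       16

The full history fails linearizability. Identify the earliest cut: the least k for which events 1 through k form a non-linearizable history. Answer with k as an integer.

16

events 1..15 are linearizable; a witness order is #1, #2, #3, #4, #5, #6, #7:
1. #1 load() → 1, leaving value 1
2. #2 store(60), leaving value 60
3. #3 load() → 60, leaving value 60
4. #4 load() → 60, leaving value 60
5. #5 store(39), leaving value 39
6. #6 load() → 39, leaving value 39
7. #7 store(70), leaving value 70
with event 16 included (#8 responding at time 16), all real-time-consistent orders fail
e.g. #1, #2, #3, #4, #5, #6, #7, #8: illegal at step 8, since #8 load() → 60 cannot apply there
e.g. #1, #2, #3, #4, #5, #6, #8, #7: illegal at step 7, since #8 load() → 60 cannot apply there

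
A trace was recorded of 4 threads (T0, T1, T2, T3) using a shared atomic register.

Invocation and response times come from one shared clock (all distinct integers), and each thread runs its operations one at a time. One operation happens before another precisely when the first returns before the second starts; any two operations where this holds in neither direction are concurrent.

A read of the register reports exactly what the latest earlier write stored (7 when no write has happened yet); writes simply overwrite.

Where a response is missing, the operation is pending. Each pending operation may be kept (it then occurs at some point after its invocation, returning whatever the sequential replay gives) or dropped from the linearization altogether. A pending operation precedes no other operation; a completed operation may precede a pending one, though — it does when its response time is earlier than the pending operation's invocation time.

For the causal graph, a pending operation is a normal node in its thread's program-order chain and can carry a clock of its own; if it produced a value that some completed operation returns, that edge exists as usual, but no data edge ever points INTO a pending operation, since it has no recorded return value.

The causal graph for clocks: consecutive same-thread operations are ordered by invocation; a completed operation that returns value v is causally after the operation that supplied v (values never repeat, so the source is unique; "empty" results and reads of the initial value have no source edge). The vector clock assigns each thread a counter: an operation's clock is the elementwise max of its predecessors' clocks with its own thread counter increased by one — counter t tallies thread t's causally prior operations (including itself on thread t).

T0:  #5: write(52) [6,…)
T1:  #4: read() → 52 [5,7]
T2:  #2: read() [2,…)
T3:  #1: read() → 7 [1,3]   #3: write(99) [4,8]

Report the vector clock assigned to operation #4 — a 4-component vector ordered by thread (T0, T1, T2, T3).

VC(#1, invoked at 1): no causal predecessors; +1 on T3 → (0, 0, 0, 1)
VC(#2, invoked at 2): no causal predecessors; +1 on T2 → (0, 0, 1, 0)
VC(#5, invoked at 6): no causal predecessors; +1 on T0 → (1, 0, 0, 0)
invoked at 4, #3 merges VC(#1)=(0, 0, 0, 1) and bumps T3's slot → (0, 0, 0, 2)
invoked at 5, #4 merges VC(#5)=(1, 0, 0, 0) and bumps T1's slot → (1, 1, 0, 0)
target: VC(#4) = (1, 1, 0, 0)

(1, 1, 0, 0)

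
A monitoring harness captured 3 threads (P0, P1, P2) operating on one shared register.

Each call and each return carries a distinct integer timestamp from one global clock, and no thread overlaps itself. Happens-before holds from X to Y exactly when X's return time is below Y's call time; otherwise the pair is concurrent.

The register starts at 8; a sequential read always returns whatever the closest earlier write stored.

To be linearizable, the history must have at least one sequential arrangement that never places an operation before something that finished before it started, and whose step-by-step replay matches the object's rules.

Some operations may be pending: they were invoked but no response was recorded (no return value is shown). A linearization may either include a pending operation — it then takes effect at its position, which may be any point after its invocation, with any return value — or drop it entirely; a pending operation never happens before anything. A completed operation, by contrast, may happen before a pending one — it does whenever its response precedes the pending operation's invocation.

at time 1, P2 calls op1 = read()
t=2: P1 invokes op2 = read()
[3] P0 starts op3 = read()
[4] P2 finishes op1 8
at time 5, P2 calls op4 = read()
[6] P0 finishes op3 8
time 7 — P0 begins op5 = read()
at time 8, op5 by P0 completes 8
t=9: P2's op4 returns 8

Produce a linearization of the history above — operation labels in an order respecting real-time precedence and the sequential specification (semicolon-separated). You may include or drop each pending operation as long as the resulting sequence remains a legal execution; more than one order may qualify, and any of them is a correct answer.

op1; op2; op3; op4; op5

1. op1 read() → 8, leaving value 8
2. op2 read() (pending, included), leaving value 8
3. op3 read() → 8, leaving value 8
4. op4 read() → 8, leaving value 8
5. op5 read() → 8, leaving value 8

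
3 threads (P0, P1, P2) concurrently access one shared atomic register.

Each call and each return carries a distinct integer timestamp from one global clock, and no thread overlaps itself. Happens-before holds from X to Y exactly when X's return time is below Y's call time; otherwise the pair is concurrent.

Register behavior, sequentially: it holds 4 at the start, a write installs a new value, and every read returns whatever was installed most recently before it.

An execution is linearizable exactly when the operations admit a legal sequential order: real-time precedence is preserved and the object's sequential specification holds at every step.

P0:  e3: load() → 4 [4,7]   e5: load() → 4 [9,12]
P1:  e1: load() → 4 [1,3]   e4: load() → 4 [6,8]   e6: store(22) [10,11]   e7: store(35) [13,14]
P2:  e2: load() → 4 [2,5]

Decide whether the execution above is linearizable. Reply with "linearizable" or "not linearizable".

linearizable

witness order: e1, e2, e3, e4, e5, e6, e7
after step 1 (e1 load() → 4): value 4
after step 2 (e2 load() → 4): value 4
after step 3 (e3 load() → 4): value 4
after step 4 (e4 load() → 4): value 4
after step 5 (e5 load() → 4): value 4
after step 6 (e6 store(22)): value 22
after step 7 (e7 store(35)): value 35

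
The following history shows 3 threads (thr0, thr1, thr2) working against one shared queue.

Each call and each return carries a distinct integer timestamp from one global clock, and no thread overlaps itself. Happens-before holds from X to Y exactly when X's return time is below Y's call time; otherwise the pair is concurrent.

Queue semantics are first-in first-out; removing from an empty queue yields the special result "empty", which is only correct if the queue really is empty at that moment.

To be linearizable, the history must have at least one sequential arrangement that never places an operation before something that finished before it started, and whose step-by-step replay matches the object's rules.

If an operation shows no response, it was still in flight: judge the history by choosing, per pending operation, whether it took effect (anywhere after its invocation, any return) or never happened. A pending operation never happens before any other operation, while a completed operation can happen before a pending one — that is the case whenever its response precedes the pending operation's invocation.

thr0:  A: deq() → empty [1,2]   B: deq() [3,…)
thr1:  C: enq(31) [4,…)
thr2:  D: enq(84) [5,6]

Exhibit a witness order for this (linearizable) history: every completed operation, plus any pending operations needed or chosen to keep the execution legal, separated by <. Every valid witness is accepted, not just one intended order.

after step 1 (A deq() → empty): queue <>
after step 2 (B deq() (pending, included)): queue <>
after step 3 (C enq(31) (pending, included)): queue <31>
after step 4 (D enq(84)): queue <31,84>

A < B < C < D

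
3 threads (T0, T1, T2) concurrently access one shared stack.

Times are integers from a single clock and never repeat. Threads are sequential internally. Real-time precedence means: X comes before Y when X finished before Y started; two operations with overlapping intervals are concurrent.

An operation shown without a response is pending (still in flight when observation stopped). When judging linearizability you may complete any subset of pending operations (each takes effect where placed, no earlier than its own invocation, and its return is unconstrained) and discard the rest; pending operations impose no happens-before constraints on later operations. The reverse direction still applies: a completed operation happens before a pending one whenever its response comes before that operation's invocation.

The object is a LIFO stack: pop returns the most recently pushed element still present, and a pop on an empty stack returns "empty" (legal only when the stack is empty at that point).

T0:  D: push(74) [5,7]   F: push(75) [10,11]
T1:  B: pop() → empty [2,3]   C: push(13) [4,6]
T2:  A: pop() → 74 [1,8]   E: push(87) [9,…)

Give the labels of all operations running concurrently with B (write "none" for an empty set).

A

B runs from 2 to 3; window-overlapping ops are concurrent
A [1,8]: concurrent
C [4,6]: after
D [5,7]: after
E [9,…): after
F [10,11]: after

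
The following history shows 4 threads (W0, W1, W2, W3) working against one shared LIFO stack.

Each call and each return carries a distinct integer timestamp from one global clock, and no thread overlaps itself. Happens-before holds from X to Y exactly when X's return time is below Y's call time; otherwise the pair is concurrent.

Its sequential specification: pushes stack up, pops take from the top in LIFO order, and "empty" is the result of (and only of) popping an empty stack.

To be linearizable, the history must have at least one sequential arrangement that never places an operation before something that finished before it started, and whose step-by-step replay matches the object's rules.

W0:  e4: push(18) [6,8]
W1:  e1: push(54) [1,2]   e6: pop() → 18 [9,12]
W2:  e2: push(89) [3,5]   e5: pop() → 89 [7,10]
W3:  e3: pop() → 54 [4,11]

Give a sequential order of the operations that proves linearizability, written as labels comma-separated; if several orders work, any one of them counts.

after step 1 (e1 push(54)): stack <54>
after step 2 (e2 push(89)): stack <54,89>
after step 3 (e4 push(18)): stack <54,89,18>
after step 4 (e6 pop() → 18): stack <54,89>
after step 5 (e5 pop() → 89): stack <54>
after step 6 (e3 pop() → 54): stack <>

e1, e2, e4, e6, e5, e3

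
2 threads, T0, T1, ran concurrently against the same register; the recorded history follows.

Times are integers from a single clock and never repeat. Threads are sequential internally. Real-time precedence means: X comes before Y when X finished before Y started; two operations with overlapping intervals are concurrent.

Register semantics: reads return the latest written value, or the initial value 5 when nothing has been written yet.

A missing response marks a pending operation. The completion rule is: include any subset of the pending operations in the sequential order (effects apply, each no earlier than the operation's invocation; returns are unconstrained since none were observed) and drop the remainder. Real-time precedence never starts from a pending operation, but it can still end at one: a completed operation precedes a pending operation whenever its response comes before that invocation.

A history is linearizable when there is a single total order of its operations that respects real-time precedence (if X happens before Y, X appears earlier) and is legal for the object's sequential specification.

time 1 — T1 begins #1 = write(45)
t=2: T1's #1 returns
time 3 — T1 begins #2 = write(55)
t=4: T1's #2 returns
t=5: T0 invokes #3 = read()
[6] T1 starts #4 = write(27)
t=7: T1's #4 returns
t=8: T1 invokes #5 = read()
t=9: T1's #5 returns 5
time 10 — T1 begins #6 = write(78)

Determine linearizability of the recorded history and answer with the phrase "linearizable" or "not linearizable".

not linearizable

the violation lands at event 9, #5's response at time 9: events 1..8 linearize, events 1..9 do not
the completed operations (4 total) allow one real-time order; the register replay rejects it
completion choices over the 1 pending operation (#3) were checked; none helps
for example #1, #2, #4, #5 (pending dropped) fails at step 4: #5 read() → 5 is not legal there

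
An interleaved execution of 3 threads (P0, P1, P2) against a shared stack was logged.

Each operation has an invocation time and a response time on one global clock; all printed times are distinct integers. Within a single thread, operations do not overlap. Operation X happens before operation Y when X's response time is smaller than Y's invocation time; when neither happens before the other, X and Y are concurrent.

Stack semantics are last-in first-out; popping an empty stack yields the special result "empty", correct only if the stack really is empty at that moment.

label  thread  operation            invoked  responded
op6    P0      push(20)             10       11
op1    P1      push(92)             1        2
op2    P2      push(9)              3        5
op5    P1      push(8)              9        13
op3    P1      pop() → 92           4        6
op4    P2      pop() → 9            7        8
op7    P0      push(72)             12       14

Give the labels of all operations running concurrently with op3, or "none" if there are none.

op3 spans [4,6]; an op avoiding the whole window 4..6 is ordered, any other is concurrent
op1 [1,2]: before
op2 [3,5]: concurrent
op4 [7,8]: after
op5 [9,13]: after
op6 [10,11]: after
op7 [12,14]: after

op2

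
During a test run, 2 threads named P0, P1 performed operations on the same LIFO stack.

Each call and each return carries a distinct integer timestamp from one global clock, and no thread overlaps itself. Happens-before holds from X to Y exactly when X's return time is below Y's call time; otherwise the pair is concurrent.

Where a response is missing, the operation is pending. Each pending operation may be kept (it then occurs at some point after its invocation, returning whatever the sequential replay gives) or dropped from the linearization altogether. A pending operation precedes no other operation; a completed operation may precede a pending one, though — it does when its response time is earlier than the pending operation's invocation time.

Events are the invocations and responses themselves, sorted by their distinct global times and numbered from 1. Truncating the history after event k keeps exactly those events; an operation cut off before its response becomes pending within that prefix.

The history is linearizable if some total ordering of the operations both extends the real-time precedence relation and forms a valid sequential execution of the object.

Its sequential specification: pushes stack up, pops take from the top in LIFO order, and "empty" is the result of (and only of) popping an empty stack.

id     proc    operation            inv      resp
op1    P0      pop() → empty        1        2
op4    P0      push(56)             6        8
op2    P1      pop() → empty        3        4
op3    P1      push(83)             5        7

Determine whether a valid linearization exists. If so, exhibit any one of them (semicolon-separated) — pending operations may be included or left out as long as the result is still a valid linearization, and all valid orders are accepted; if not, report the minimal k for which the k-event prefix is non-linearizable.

linearizable — witness: op1; op2; op3; op4

after step 1 (op1 pop() → empty): stack <>
after step 2 (op2 pop() → empty): stack <>
after step 3 (op3 push(83)): stack <83>
after step 4 (op4 push(56)): stack <83,56>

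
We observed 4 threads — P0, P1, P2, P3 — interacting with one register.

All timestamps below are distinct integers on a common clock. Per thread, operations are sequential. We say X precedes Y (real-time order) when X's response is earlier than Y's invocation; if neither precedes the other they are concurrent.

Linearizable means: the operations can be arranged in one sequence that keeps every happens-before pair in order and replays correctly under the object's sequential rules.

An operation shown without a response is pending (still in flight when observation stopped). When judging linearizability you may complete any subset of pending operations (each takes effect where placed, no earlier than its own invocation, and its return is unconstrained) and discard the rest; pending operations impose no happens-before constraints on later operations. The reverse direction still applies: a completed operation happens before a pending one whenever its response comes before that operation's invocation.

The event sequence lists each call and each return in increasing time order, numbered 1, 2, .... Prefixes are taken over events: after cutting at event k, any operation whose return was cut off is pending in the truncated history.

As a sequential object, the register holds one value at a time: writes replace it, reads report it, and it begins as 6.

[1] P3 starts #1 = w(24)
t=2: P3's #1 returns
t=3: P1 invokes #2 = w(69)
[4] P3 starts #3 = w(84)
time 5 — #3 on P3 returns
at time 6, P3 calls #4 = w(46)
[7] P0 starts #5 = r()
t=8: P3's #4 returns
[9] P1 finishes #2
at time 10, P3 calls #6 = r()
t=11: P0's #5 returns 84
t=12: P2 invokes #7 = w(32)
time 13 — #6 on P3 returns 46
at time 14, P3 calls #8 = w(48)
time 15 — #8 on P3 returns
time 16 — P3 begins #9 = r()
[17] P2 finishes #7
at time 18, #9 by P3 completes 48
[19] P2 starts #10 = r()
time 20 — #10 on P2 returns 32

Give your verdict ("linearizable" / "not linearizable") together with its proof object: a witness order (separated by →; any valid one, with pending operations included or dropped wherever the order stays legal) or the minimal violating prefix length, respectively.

linearizable — witness: #1 → #2 → #3 → #5 → #4 → #6 → #8 → #9 → #7 → #10

step 1: #1 w(24) — value 24
step 2: #2 w(69) — value 69
step 3: #3 w(84) — value 84
step 4: #5 r() → 84 — value 84
step 5: #4 w(46) — value 46
step 6: #6 r() → 46 — value 46
step 7: #8 w(48) — value 48
step 8: #9 r() → 48 — value 48
step 9: #7 w(32) — value 32
step 10: #10 r() → 32 — value 32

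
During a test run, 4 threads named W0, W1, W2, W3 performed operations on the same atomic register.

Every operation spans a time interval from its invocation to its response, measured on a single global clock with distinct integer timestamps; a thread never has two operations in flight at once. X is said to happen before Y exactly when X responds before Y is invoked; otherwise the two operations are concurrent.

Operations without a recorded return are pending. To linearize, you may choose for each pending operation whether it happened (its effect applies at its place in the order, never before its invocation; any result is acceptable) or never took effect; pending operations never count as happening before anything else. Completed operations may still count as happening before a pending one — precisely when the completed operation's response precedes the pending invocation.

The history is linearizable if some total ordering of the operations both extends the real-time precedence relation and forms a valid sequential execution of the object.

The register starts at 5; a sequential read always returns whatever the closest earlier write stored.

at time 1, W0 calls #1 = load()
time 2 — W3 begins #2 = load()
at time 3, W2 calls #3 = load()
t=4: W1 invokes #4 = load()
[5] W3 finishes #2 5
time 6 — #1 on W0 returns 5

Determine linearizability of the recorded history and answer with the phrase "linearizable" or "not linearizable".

linearizable

witness order: #1, #2
step 1: #1 load() → 5 — value 5
step 2: #2 load() → 5 — value 5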